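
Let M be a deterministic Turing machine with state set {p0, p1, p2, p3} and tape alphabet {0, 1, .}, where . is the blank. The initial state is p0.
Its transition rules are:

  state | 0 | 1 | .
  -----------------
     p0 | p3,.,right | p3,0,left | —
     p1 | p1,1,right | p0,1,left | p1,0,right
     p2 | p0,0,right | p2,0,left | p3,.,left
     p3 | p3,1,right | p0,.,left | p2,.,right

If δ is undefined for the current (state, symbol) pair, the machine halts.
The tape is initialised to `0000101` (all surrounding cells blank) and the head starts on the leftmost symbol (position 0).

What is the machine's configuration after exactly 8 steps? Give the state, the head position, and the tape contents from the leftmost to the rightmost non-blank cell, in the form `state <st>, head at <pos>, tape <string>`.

state p3, head at 0, tape 0.0.01

p0 | [0]000101   read 0 → write ., move right, go to p3
p3 | .[0]00101   read 0 → write 1, move right, go to p3
p3 | .1[0]0101   read 0 → write 1, move right, go to p3
p3 | .11[0]101   read 0 → write 1, move right, go to p3
p3 | .111[1]01   read 1 → write ., move left, go to p0
p0 | .11[1].01   read 1 → write 0, move left, go to p3
p3 | .1[1]0.01   read 1 → write ., move left, go to p0
p0 | .[1].0.01   read 1 → write 0, move left, go to p3
p3 | [.]0.0.01
After 8 steps: state p3, head at 0, tape 0.0.01.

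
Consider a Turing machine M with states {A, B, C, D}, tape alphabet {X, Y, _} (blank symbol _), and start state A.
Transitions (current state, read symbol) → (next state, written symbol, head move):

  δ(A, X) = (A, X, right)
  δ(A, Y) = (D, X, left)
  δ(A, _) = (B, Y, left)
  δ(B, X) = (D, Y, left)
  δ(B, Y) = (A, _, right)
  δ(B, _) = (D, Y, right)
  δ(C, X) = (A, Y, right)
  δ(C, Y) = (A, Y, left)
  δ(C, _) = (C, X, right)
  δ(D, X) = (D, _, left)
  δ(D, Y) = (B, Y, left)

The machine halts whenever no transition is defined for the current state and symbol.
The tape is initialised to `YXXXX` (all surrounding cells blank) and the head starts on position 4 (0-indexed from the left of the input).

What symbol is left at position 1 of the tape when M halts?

_

state=A head=4 tape=_YXXX[X]_   (A,X)→(A,X,right)
state=A head=5 tape=_YXXXX[_]   (A,_)→(B,Y,left)
state=B head=4 tape=_YXXX[X]Y   (B,X)→(D,Y,left)
state=D head=3 tape=_YXX[X]YY   (D,X)→(D,_,left)
state=D head=2 tape=_YX[X]_YY   (D,X)→(D,_,left)
state=D head=1 tape=_Y[X]__YY   (D,X)→(D,_,left)
state=D head=0 tape=_[Y]___YY   (D,Y)→(B,Y,left)
state=B head=-1 tape=[_]Y___YY   (B,_)→(D,Y,right)
state=D head=0 tape=Y[Y]___YY   (D,Y)→(B,Y,left)
state=B head=-1 tape=[Y]Y___YY   (B,Y)→(A,_,right)
state=A head=0 tape=_[Y]___YY   (A,Y)→(D,X,left)
state=D head=-1 tape=[_]X___YY
Cell 1 holds _ when M halts.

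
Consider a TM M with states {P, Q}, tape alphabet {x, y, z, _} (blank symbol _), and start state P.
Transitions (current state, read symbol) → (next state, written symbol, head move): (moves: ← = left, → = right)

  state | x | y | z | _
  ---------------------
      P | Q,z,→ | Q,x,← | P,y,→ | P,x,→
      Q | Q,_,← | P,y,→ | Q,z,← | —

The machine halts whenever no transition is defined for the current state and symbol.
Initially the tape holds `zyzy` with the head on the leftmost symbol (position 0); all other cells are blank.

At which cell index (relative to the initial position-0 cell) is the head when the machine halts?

state=P head=0 tape=[z]yzy_   (P,z)→(P,y,→)
state=P head=1 tape=y[y]zy_   (P,y)→(Q,x,←)
state=Q head=0 tape=[y]xzy_   (Q,y)→(P,y,→)
state=P head=1 tape=y[x]zy_   (P,x)→(Q,z,→)
state=Q head=2 tape=yz[z]y_   (Q,z)→(Q,z,←)
state=Q head=1 tape=y[z]zy_   (Q,z)→(Q,z,←)
state=Q head=0 tape=[y]zzy_   (Q,y)→(P,y,→)
state=P head=1 tape=y[z]zy_   (P,z)→(P,y,→)
state=P head=2 tape=yy[z]y_   (P,z)→(P,y,→)
state=P head=3 tape=yyy[y]_   (P,y)→(Q,x,←)
state=Q head=2 tape=yy[y]x_   (Q,y)→(P,y,→)
state=P head=3 tape=yyy[x]_   (P,x)→(Q,z,→)
state=Q head=4 tape=yyyz[_]
At halt the head is at cell 4.

4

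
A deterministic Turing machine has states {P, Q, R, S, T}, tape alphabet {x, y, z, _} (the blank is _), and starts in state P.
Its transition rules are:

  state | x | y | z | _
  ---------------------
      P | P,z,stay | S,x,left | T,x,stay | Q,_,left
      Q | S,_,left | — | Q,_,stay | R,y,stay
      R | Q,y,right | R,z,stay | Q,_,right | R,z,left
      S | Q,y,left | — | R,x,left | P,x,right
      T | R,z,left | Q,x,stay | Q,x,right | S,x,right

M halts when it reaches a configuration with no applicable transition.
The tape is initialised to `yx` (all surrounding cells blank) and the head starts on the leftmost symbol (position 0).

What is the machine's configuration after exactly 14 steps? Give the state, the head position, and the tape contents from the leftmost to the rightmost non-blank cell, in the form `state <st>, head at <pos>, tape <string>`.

P | _[y]x   read y → write x, move left, go to S
S | [_]xx   read _ → write x, move right, go to P
P | x[x]x   read x → write z, move stay, go to P
P | x[z]x   read z → write x, move stay, go to T
T | x[x]x   read x → write z, move left, go to R
R | [x]zx   read x → write y, move right, go to Q
Q | y[z]x   read z → write _, move stay, go to Q
Q | y[_]x   read _ → write y, move stay, go to R
R | y[y]x   read y → write z, move stay, go to R
R | y[z]x   read z → write _, move right, go to Q
Q | y_[x]   read x → write _, move left, go to S
S | y[_]_   read _ → write x, move right, go to P
P | yx[_]   read _ → write _, move left, go to Q
Q | y[x]_   read x → write _, move left, go to S
S | [y]__
After 14 steps: state S, head at -1, tape y.

state S, head at -1, tape y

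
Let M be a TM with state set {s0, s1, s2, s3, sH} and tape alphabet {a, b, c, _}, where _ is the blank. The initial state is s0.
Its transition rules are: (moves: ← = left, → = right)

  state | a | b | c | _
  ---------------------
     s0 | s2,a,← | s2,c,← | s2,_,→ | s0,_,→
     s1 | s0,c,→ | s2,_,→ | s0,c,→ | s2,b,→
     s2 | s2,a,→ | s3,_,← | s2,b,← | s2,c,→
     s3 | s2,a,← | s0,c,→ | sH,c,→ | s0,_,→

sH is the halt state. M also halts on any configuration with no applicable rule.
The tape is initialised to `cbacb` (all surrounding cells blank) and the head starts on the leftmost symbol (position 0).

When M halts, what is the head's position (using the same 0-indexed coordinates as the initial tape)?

s0 | [c]bacb   read c → write _, move →, go to s2
s2 | _[b]acb   read b → write _, move ←, go to s3
s3 | [_]_acb   read _ → write _, move →, go to s0
s0 | _[_]acb   read _ → write _, move →, go to s0
s0 | __[a]cb   read a → write a, move ←, go to s2
s2 | _[_]acb   read _ → write c, move →, go to s2
s2 | _c[a]cb   read a → write a, move →, go to s2
s2 | _ca[c]b   read c → write b, move ←, go to s2
s2 | _c[a]bb   read a → write a, move →, go to s2
s2 | _ca[b]b   read b → write _, move ←, go to s3
s3 | _c[a]_b   read a → write a, move ←, go to s2
s2 | _[c]a_b   read c → write b, move ←, go to s2
s2 | [_]ba_b   read _ → write c, move →, go to s2
s2 | c[b]a_b   read b → write _, move ←, go to s3
s3 | [c]_a_b   read c → write c, move →, go to sH
sH | c[_]a_b
At halt the head is at cell 1.

1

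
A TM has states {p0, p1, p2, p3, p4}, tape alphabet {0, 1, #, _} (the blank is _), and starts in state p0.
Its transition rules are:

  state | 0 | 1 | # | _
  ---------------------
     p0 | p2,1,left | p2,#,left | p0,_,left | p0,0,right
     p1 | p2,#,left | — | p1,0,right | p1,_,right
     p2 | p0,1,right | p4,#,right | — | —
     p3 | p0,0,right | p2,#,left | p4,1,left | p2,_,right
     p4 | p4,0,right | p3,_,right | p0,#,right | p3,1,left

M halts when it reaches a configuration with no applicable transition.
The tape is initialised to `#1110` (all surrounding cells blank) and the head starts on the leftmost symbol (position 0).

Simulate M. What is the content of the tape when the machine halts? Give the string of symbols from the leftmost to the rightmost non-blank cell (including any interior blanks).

state=p0 head=0 tape=__[#]1110   (p0,#)→(p0,_,left)
state=p0 head=-1 tape=_[_]_1110   (p0,_)→(p0,0,right)
state=p0 head=0 tape=_0[_]1110   (p0,_)→(p0,0,right)
state=p0 head=1 tape=_00[1]110   (p0,1)→(p2,#,left)
state=p2 head=0 tape=_0[0]#110   (p2,0)→(p0,1,right)
state=p0 head=1 tape=_01[#]110   (p0,#)→(p0,_,left)
state=p0 head=0 tape=_0[1]_110   (p0,1)→(p2,#,left)
state=p2 head=-1 tape=_[0]#_110   (p2,0)→(p0,1,right)
state=p0 head=0 tape=_1[#]_110   (p0,#)→(p0,_,left)
state=p0 head=-1 tape=_[1]__110   (p0,1)→(p2,#,left)
state=p2 head=-2 tape=[_]#__110
The non-blank tape span at halt is #__110.

#__110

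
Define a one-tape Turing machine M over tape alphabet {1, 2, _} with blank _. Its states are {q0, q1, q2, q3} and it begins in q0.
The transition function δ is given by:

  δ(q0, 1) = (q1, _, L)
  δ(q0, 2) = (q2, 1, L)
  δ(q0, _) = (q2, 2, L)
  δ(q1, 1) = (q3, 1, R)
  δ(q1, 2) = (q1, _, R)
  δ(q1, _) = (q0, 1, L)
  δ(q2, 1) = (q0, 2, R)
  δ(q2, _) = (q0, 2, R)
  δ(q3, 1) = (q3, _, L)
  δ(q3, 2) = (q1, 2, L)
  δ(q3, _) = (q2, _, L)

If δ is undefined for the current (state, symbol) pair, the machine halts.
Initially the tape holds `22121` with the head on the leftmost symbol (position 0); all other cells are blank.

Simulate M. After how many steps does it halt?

state=q0 head=0 tape=__[2]2121   (q0,2)→(q2,1,L)
state=q2 head=-1 tape=_[_]12121   (q2,_)→(q0,2,R)
state=q0 head=0 tape=_2[1]2121   (q0,1)→(q1,_,L)
state=q1 head=-1 tape=_[2]_2121   (q1,2)→(q1,_,R)
state=q1 head=0 tape=__[_]2121   (q1,_)→(q0,1,L)
state=q0 head=-1 tape=_[_]12121   (q0,_)→(q2,2,L)
state=q2 head=-2 tape=[_]212121   (q2,_)→(q0,2,R)
state=q0 head=-1 tape=2[2]12121   (q0,2)→(q2,1,L)
state=q2 head=-2 tape=[2]112121
M halts after 8 transitions.

8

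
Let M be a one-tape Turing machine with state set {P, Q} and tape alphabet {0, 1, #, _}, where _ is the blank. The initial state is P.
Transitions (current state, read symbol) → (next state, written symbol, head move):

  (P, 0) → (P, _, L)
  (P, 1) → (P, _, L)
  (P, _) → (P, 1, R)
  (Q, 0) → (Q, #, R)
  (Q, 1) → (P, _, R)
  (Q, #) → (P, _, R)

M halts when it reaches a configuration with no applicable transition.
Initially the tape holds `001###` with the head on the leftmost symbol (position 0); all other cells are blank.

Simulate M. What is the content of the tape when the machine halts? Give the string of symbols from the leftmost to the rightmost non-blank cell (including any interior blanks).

P | ___[0]01###   read 0 → write _, move L, go to P
P | __[_]_01###   read _ → write 1, move R, go to P
P | __1[_]01###   read _ → write 1, move R, go to P
P | __11[0]1###   read 0 → write _, move L, go to P
P | __1[1]_1###   read 1 → write _, move L, go to P
P | __[1]__1###   read 1 → write _, move L, go to P
P | _[_]___1###   read _ → write 1, move R, go to P
P | _1[_]__1###   read _ → write 1, move R, go to P
P | _11[_]_1###   read _ → write 1, move R, go to P
P | _111[_]1###   read _ → write 1, move R, go to P
P | _1111[1]###   read 1 → write _, move L, go to P
P | _111[1]_###   read 1 → write _, move L, go to P
P | _11[1]__###   read 1 → write _, move L, go to P
P | _1[1]___###   read 1 → write _, move L, go to P
P | _[1]____###   read 1 → write _, move L, go to P
P | [_]_____###   read _ → write 1, move R, go to P
P | 1[_]____###   read _ → write 1, move R, go to P
P | 11[_]___###   read _ → write 1, move R, go to P
P | 111[_]__###   read _ → write 1, move R, go to P
P | 1111[_]_###   read _ → write 1, move R, go to P
P | 11111[_]###   read _ → write 1, move R, go to P
P | 111111[#]##
The non-blank tape span at halt is 111111###.

111111###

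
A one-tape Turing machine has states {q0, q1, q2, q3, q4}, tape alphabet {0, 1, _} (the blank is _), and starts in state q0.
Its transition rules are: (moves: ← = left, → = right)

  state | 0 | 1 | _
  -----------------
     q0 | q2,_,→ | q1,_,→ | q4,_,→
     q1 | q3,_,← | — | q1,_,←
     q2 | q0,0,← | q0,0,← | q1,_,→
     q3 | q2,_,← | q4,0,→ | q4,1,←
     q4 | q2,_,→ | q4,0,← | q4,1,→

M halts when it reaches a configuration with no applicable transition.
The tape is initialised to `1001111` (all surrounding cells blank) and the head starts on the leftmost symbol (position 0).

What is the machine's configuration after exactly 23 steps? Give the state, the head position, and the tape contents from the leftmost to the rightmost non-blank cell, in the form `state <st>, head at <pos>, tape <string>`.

state q1, head at 3, tape 11___1111

state=q0 head=0 tape=__[1]001111   (q0,1)→(q1,_,→)
state=q1 head=1 tape=___[0]01111   (q1,0)→(q3,_,←)
state=q3 head=0 tape=__[_]_01111   (q3,_)→(q4,1,←)
state=q4 head=-1 tape=_[_]1_01111   (q4,_)→(q4,1,→)
state=q4 head=0 tape=_1[1]_01111   (q4,1)→(q4,0,←)
state=q4 head=-1 tape=_[1]0_01111   (q4,1)→(q4,0,←)
state=q4 head=-2 tape=[_]00_01111   (q4,_)→(q4,1,→)
state=q4 head=-1 tape=1[0]0_01111   (q4,0)→(q2,_,→)
state=q2 head=0 tape=1_[0]_01111   (q2,0)→(q0,0,←)
state=q0 head=-1 tape=1[_]0_01111   (q0,_)→(q4,_,→)
state=q4 head=0 tape=1_[0]_01111   (q4,0)→(q2,_,→)
state=q2 head=1 tape=1__[_]01111   (q2,_)→(q1,_,→)
state=q1 head=2 tape=1___[0]1111   (q1,0)→(q3,_,←)
state=q3 head=1 tape=1__[_]_1111   (q3,_)→(q4,1,←)
state=q4 head=0 tape=1_[_]1_1111   (q4,_)→(q4,1,→)
state=q4 head=1 tape=1_1[1]_1111   (q4,1)→(q4,0,←)
state=q4 head=0 tape=1_[1]0_1111   (q4,1)→(q4,0,←)
state=q4 head=-1 tape=1[_]00_1111   (q4,_)→(q4,1,→)
state=q4 head=0 tape=11[0]0_1111   (q4,0)→(q2,_,→)
state=q2 head=1 tape=11_[0]_1111   (q2,0)→(q0,0,←)
state=q0 head=0 tape=11[_]0_1111   (q0,_)→(q4,_,→)
state=q4 head=1 tape=11_[0]_1111   (q4,0)→(q2,_,→)
state=q2 head=2 tape=11__[_]1111   (q2,_)→(q1,_,→)
state=q1 head=3 tape=11___[1]111
After 23 steps: state q1, head at 3, tape 11___1111.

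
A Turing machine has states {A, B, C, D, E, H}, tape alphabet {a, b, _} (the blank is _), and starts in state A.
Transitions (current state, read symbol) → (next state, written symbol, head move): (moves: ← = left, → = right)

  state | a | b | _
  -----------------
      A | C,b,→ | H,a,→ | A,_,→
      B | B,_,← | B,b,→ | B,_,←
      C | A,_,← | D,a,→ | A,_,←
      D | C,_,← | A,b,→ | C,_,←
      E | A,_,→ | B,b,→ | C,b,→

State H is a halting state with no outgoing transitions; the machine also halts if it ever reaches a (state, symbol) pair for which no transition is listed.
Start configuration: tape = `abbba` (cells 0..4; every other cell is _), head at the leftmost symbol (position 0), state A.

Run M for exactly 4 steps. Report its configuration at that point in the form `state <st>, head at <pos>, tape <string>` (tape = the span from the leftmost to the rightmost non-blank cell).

state=A head=0 tape=[a]bbba   (A,a)→(C,b,→)
state=C head=1 tape=b[b]bba   (C,b)→(D,a,→)
state=D head=2 tape=ba[b]ba   (D,b)→(A,b,→)
state=A head=3 tape=bab[b]a   (A,b)→(H,a,→)
state=H head=4 tape=baba[a]
After 4 steps: state H, head at 4, tape babaa.

state H, head at 4, tape babaa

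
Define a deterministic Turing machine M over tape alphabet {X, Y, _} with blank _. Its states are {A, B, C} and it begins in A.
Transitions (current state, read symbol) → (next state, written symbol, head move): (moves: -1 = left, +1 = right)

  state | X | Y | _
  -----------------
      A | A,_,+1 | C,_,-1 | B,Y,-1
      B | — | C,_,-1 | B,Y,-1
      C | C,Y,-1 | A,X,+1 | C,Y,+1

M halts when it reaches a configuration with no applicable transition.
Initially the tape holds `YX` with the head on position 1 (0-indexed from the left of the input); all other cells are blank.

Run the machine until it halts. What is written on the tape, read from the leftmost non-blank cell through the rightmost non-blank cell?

YXY

A | __Y[X]_   read X → write _, move +1, go to A
A | __Y_[_]   read _ → write Y, move -1, go to B
B | __Y[_]Y   read _ → write Y, move -1, go to B
B | __[Y]YY   read Y → write _, move -1, go to C
C | _[_]_YY   read _ → write Y, move +1, go to C
C | _Y[_]YY   read _ → write Y, move +1, go to C
C | _YY[Y]Y   read Y → write X, move +1, go to A
A | _YYX[Y]   read Y → write _, move -1, go to C
C | _YY[X]_   read X → write Y, move -1, go to C
C | _Y[Y]Y_   read Y → write X, move +1, go to A
A | _YX[Y]_   read Y → write _, move -1, go to C
C | _Y[X]__   read X → write Y, move -1, go to C
C | _[Y]Y__   read Y → write X, move +1, go to A
A | _X[Y]__   read Y → write _, move -1, go to C
C | _[X]___   read X → write Y, move -1, go to C
C | [_]Y___   read _ → write Y, move +1, go to C
C | Y[Y]___   read Y → write X, move +1, go to A
A | YX[_]__   read _ → write Y, move -1, go to B
B | Y[X]Y__
The non-blank tape span at halt is YXY.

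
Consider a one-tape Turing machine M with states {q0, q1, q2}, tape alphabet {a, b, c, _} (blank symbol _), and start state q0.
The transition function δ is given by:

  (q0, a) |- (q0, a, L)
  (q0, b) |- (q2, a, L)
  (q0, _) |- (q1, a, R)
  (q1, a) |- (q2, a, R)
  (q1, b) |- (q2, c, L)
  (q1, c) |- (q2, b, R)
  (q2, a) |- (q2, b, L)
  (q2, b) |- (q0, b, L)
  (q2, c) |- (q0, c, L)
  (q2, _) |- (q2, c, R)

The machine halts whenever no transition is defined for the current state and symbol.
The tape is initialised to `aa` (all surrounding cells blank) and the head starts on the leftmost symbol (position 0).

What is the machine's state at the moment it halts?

q0 | __[a]a   read a → write a, move L, go to q0
q0 | _[_]aa   read _ → write a, move R, go to q1
q1 | _a[a]a   read a → write a, move R, go to q2
q2 | _aa[a]   read a → write b, move L, go to q2
q2 | _a[a]b   read a → write b, move L, go to q2
q2 | _[a]bb   read a → write b, move L, go to q2
q2 | [_]bbb   read _ → write c, move R, go to q2
q2 | c[b]bb   read b → write b, move L, go to q0
q0 | [c]bbb
No transition is defined for (q0, c); M halts in state q0.

q0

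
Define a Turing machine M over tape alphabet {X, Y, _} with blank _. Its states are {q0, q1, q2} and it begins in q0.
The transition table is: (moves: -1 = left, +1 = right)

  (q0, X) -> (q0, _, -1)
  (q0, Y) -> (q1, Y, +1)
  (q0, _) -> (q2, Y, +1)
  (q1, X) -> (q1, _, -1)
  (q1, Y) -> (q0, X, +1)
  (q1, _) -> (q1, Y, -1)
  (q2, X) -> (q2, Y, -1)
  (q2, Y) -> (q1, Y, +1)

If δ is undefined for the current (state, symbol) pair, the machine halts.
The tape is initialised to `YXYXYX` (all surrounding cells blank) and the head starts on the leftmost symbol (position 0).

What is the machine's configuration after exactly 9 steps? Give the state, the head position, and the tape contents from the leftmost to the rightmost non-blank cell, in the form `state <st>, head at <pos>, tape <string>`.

state q1, head at 5, tape XYXYYX

q0 | [Y]XYXYX   read Y → write Y, move +1, go to q1
q1 | Y[X]YXYX   read X → write _, move -1, go to q1
q1 | [Y]_YXYX   read Y → write X, move +1, go to q0
q0 | X[_]YXYX   read _ → write Y, move +1, go to q2
q2 | XY[Y]XYX   read Y → write Y, move +1, go to q1
q1 | XYY[X]YX   read X → write _, move -1, go to q1
q1 | XY[Y]_YX   read Y → write X, move +1, go to q0
q0 | XYX[_]YX   read _ → write Y, move +1, go to q2
q2 | XYXY[Y]X   read Y → write Y, move +1, go to q1
q1 | XYXYY[X]
After 9 steps: state q1, head at 5, tape XYXYYX.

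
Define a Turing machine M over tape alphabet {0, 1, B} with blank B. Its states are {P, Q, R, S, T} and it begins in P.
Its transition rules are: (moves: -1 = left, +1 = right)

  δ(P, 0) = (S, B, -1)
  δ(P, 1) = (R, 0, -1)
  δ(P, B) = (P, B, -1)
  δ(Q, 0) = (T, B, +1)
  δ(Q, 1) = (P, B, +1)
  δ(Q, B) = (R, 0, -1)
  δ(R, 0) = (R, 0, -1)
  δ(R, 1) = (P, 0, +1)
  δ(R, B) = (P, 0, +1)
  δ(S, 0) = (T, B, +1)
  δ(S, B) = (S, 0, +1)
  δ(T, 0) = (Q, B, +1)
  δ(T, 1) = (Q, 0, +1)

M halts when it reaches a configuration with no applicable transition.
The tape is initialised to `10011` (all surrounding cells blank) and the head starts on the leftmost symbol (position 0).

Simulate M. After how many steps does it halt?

state=P head=0 tape=B[1]0011   (P,1)→(R,0,-1)
state=R head=-1 tape=[B]00011   (R,B)→(P,0,+1)
state=P head=0 tape=0[0]0011   (P,0)→(S,B,-1)
state=S head=-1 tape=[0]B0011   (S,0)→(T,B,+1)
state=T head=0 tape=B[B]0011
M halts after 4 transitions.

4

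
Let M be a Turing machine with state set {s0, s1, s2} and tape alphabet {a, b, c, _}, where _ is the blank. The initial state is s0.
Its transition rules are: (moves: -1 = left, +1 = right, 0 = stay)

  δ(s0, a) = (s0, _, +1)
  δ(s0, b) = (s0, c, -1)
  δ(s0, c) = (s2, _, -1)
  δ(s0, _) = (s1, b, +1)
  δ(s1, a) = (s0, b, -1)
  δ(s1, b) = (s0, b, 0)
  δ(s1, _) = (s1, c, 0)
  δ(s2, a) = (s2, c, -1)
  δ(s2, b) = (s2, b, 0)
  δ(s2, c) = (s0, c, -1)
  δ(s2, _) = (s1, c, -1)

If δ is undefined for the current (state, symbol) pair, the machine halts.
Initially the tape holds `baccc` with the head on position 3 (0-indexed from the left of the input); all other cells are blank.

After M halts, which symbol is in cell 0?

s0 | _bac[c]c   read c → write _, move -1, go to s2
s2 | _ba[c]_c   read c → write c, move -1, go to s0
s0 | _b[a]c_c   read a → write _, move +1, go to s0
s0 | _b_[c]_c   read c → write _, move -1, go to s2
s2 | _b[_]__c   read _ → write c, move -1, go to s1
s1 | _[b]c__c   read b → write b, move 0, go to s0
s0 | _[b]c__c   read b → write c, move -1, go to s0
s0 | [_]cc__c   read _ → write b, move +1, go to s1
s1 | b[c]c__c
Cell 0 holds c when M halts.

c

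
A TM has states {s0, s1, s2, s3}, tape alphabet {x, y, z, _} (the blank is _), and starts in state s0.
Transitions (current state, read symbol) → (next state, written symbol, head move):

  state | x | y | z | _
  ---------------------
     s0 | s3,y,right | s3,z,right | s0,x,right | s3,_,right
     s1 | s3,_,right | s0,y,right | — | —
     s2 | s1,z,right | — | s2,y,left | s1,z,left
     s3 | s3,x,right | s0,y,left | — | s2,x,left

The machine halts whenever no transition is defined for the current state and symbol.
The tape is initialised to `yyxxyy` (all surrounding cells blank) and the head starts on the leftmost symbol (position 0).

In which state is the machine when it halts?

s2

state=s0 head=0 tape=[y]yxxyy__   (s0,y)→(s3,z,right)
state=s3 head=1 tape=z[y]xxyy__   (s3,y)→(s0,y,left)
state=s0 head=0 tape=[z]yxxyy__   (s0,z)→(s0,x,right)
state=s0 head=1 tape=x[y]xxyy__   (s0,y)→(s3,z,right)
state=s3 head=2 tape=xz[x]xyy__   (s3,x)→(s3,x,right)
state=s3 head=3 tape=xzx[x]yy__   (s3,x)→(s3,x,right)
state=s3 head=4 tape=xzxx[y]y__   (s3,y)→(s0,y,left)
state=s0 head=3 tape=xzx[x]yy__   (s0,x)→(s3,y,right)
state=s3 head=4 tape=xzxy[y]y__   (s3,y)→(s0,y,left)
state=s0 head=3 tape=xzx[y]yy__   (s0,y)→(s3,z,right)
state=s3 head=4 tape=xzxz[y]y__   (s3,y)→(s0,y,left)
state=s0 head=3 tape=xzx[z]yy__   (s0,z)→(s0,x,right)
state=s0 head=4 tape=xzxx[y]y__   (s0,y)→(s3,z,right)
state=s3 head=5 tape=xzxxz[y]__   (s3,y)→(s0,y,left)
state=s0 head=4 tape=xzxx[z]y__   (s0,z)→(s0,x,right)
state=s0 head=5 tape=xzxxx[y]__   (s0,y)→(s3,z,right)
state=s3 head=6 tape=xzxxxz[_]_   (s3,_)→(s2,x,left)
state=s2 head=5 tape=xzxxx[z]x_   (s2,z)→(s2,y,left)
state=s2 head=4 tape=xzxx[x]yx_   (s2,x)→(s1,z,right)
state=s1 head=5 tape=xzxxz[y]x_   (s1,y)→(s0,y,right)
state=s0 head=6 tape=xzxxzy[x]_   (s0,x)→(s3,y,right)
state=s3 head=7 tape=xzxxzyy[_]   (s3,_)→(s2,x,left)
state=s2 head=6 tape=xzxxzy[y]x
No transition is defined for (s2, y); M halts in state s2.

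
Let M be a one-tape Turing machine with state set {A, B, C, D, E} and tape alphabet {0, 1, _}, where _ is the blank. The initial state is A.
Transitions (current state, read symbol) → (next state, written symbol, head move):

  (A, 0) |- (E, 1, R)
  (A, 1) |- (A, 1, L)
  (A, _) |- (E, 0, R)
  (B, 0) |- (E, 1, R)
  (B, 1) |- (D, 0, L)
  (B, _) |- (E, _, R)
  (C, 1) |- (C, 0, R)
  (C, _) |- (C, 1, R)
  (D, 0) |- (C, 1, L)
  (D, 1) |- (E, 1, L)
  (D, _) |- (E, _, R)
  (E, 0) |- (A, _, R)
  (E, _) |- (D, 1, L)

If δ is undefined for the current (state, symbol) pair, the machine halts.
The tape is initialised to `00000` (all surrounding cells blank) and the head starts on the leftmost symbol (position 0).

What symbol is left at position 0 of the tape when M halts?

1

A | __[0]0000_   read 0 → write 1, move R, go to E
E | __1[0]000_   read 0 → write _, move R, go to A
A | __1_[0]00_   read 0 → write 1, move R, go to E
E | __1_1[0]0_   read 0 → write _, move R, go to A
A | __1_1_[0]_   read 0 → write 1, move R, go to E
E | __1_1_1[_]   read _ → write 1, move L, go to D
D | __1_1_[1]1   read 1 → write 1, move L, go to E
E | __1_1[_]11   read _ → write 1, move L, go to D
D | __1_[1]111   read 1 → write 1, move L, go to E
E | __1[_]1111   read _ → write 1, move L, go to D
D | __[1]11111   read 1 → write 1, move L, go to E
E | _[_]111111   read _ → write 1, move L, go to D
D | [_]1111111   read _ → write _, move R, go to E
E | _[1]111111
Cell 0 holds 1 when M halts.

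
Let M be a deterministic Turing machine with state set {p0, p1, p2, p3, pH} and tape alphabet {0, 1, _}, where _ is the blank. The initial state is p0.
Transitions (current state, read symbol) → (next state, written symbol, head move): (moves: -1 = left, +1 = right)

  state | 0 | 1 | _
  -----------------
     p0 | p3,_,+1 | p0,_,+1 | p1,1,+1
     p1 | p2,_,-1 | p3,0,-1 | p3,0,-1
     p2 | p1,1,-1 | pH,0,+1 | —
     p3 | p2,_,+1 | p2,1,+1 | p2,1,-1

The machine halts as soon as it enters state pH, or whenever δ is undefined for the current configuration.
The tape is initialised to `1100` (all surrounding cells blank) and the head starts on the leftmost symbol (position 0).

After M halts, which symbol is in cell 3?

_

p0 | [1]100_   read 1 → write _, move +1, go to p0
p0 | _[1]00_   read 1 → write _, move +1, go to p0
p0 | __[0]0_   read 0 → write _, move +1, go to p3
p3 | ___[0]_   read 0 → write _, move +1, go to p2
p2 | ____[_]
Cell 3 holds _ when M halts.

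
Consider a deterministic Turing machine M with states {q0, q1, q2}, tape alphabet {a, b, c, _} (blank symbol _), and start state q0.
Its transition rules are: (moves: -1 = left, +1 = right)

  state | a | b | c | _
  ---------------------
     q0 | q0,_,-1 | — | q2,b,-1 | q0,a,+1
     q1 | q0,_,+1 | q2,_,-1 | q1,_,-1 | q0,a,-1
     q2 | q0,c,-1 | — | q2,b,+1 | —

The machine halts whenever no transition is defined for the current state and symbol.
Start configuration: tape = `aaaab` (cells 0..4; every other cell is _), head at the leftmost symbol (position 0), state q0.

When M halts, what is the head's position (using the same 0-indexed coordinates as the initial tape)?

q0 | ____[a]aaab   read a → write _, move -1, go to q0
q0 | ___[_]_aaab   read _ → write a, move +1, go to q0
q0 | ___a[_]aaab   read _ → write a, move +1, go to q0
q0 | ___aa[a]aab   read a → write _, move -1, go to q0
q0 | ___a[a]_aab   read a → write _, move -1, go to q0
q0 | ___[a]__aab   read a → write _, move -1, go to q0
q0 | __[_]___aab   read _ → write a, move +1, go to q0
q0 | __a[_]__aab   read _ → write a, move +1, go to q0
q0 | __aa[_]_aab   read _ → write a, move +1, go to q0
q0 | __aaa[_]aab   read _ → write a, move +1, go to q0
q0 | __aaaa[a]ab   read a → write _, move -1, go to q0
q0 | __aaa[a]_ab   read a → write _, move -1, go to q0
q0 | __aa[a]__ab   read a → write _, move -1, go to q0
q0 | __a[a]___ab   read a → write _, move -1, go to q0
q0 | __[a]____ab   read a → write _, move -1, go to q0
q0 | _[_]_____ab   read _ → write a, move +1, go to q0
q0 | _a[_]____ab   read _ → write a, move +1, go to q0
q0 | _aa[_]___ab   read _ → write a, move +1, go to q0
q0 | _aaa[_]__ab   read _ → write a, move +1, go to q0
q0 | _aaaa[_]_ab   read _ → write a, move +1, go to q0
q0 | _aaaaa[_]ab   read _ → write a, move +1, go to q0
q0 | _aaaaaa[a]b   read a → write _, move -1, go to q0
q0 | _aaaaa[a]_b   read a → write _, move -1, go to q0
q0 | _aaaa[a]__b   read a → write _, move -1, go to q0
q0 | _aaa[a]___b   read a → write _, move -1, go to q0
q0 | _aa[a]____b   read a → write _, move -1, go to q0
q0 | _a[a]_____b   read a → write _, move -1, go to q0
q0 | _[a]______b   read a → write _, move -1, go to q0
q0 | [_]_______b   read _ → write a, move +1, go to q0
q0 | a[_]______b   read _ → write a, move +1, go to q0
q0 | aa[_]_____b   read _ → write a, move +1, go to q0
q0 | aaa[_]____b   read _ → write a, move +1, go to q0
q0 | aaaa[_]___b   read _ → write a, move +1, go to q0
q0 | aaaaa[_]__b   read _ → write a, move +1, go to q0
q0 | aaaaaa[_]_b   read _ → write a, move +1, go to q0
q0 | aaaaaaa[_]b   read _ → write a, move +1, go to q0
q0 | aaaaaaaa[b]
At halt the head is at cell 4.

4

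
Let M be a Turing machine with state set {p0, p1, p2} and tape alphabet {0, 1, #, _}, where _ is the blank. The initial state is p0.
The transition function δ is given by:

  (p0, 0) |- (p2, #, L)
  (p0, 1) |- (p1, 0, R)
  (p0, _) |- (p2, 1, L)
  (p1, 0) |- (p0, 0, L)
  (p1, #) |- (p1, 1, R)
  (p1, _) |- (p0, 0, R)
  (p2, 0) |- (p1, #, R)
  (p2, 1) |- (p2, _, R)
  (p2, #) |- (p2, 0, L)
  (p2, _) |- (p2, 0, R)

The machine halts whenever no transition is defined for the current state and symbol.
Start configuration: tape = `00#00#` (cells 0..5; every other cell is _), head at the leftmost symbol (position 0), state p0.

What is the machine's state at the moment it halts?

p0

p0 | _[0]0#00#   read 0 → write #, move L, go to p2
p2 | [_]#0#00#   read _ → write 0, move R, go to p2
p2 | 0[#]0#00#   read # → write 0, move L, go to p2
p2 | [0]00#00#   read 0 → write #, move R, go to p1
p1 | #[0]0#00#   read 0 → write 0, move L, go to p0
p0 | [#]00#00#
No transition is defined for (p0, #); M halts in state p0.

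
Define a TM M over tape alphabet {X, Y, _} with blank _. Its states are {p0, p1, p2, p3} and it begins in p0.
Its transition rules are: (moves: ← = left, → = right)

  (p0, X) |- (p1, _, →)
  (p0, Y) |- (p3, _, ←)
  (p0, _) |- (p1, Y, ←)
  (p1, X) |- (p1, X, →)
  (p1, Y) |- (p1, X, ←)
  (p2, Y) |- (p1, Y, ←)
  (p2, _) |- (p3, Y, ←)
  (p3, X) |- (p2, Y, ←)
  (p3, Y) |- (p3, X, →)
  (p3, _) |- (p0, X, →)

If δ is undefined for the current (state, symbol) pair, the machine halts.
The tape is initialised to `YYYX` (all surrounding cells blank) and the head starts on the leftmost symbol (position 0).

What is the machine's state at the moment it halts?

p0 | _[Y]YYX_   read Y → write _, move ←, go to p3
p3 | [_]_YYX_   read _ → write X, move →, go to p0
p0 | X[_]YYX_   read _ → write Y, move ←, go to p1
p1 | [X]YYYX_   read X → write X, move →, go to p1
p1 | X[Y]YYX_   read Y → write X, move ←, go to p1
p1 | [X]XYYX_   read X → write X, move →, go to p1
p1 | X[X]YYX_   read X → write X, move →, go to p1
p1 | XX[Y]YX_   read Y → write X, move ←, go to p1
p1 | X[X]XYX_   read X → write X, move →, go to p1
p1 | XX[X]YX_   read X → write X, move →, go to p1
p1 | XXX[Y]X_   read Y → write X, move ←, go to p1
p1 | XX[X]XX_   read X → write X, move →, go to p1
p1 | XXX[X]X_   read X → write X, move →, go to p1
p1 | XXXX[X]_   read X → write X, move →, go to p1
p1 | XXXXX[_]
No transition is defined for (p1, _); M halts in state p1.

p1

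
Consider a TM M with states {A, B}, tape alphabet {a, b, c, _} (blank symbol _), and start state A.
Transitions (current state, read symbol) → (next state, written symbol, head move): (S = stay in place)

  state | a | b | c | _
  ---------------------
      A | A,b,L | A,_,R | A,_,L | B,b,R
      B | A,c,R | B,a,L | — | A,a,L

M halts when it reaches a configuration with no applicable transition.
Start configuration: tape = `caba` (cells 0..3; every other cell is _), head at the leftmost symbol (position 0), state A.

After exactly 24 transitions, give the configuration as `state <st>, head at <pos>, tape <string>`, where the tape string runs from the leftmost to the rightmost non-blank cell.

A | ____[c]aba   read c → write _, move L, go to A
A | ___[_]_aba   read _ → write b, move R, go to B
B | ___b[_]aba   read _ → write a, move L, go to A
A | ___[b]aaba   read b → write _, move R, go to A
A | ____[a]aba   read a → write b, move L, go to A
A | ___[_]baba   read _ → write b, move R, go to B
B | ___b[b]aba   read b → write a, move L, go to B
B | ___[b]aaba   read b → write a, move L, go to B
B | __[_]aaaba   read _ → write a, move L, go to A
A | _[_]aaaaba   read _ → write b, move R, go to B
B | _b[a]aaaba   read a → write c, move R, go to A
A | _bc[a]aaba   read a → write b, move L, go to A
A | _b[c]baaba   read c → write _, move L, go to A
A | _[b]_baaba   read b → write _, move R, go to A
A | __[_]baaba   read _ → write b, move R, go to B
B | __b[b]aaba   read b → write a, move L, go to B
B | __[b]aaaba   read b → write a, move L, go to B
B | _[_]aaaaba   read _ → write a, move L, go to A
A | [_]aaaaaba   read _ → write b, move R, go to B
B | b[a]aaaaba   read a → write c, move R, go to A
A | bc[a]aaaba   read a → write b, move L, go to A
A | b[c]baaaba   read c → write _, move L, go to A
A | [b]_baaaba   read b → write _, move R, go to A
A | _[_]baaaba   read _ → write b, move R, go to B
B | _b[b]aaaba
After 24 steps: state B, head at -2, tape bbaaaba.

state B, head at -2, tape bbaaaba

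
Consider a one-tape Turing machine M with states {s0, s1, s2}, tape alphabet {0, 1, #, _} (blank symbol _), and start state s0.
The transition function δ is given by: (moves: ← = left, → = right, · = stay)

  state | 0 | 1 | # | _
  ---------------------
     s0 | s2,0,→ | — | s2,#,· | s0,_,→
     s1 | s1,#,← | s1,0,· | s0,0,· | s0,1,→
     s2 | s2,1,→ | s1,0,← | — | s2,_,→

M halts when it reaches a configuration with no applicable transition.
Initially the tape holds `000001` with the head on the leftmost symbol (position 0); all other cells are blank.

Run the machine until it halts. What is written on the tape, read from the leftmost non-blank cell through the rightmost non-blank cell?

state=s0 head=0 tape=_[0]00001   (s0,0)→(s2,0,→)
state=s2 head=1 tape=_0[0]0001   (s2,0)→(s2,1,→)
state=s2 head=2 tape=_01[0]001   (s2,0)→(s2,1,→)
state=s2 head=3 tape=_011[0]01   (s2,0)→(s2,1,→)
state=s2 head=4 tape=_0111[0]1   (s2,0)→(s2,1,→)
state=s2 head=5 tape=_01111[1]   (s2,1)→(s1,0,←)
state=s1 head=4 tape=_0111[1]0   (s1,1)→(s1,0,·)
state=s1 head=4 tape=_0111[0]0   (s1,0)→(s1,#,←)
state=s1 head=3 tape=_011[1]#0   (s1,1)→(s1,0,·)
state=s1 head=3 tape=_011[0]#0   (s1,0)→(s1,#,←)
state=s1 head=2 tape=_01[1]##0   (s1,1)→(s1,0,·)
state=s1 head=2 tape=_01[0]##0   (s1,0)→(s1,#,←)
state=s1 head=1 tape=_0[1]###0   (s1,1)→(s1,0,·)
state=s1 head=1 tape=_0[0]###0   (s1,0)→(s1,#,←)
state=s1 head=0 tape=_[0]####0   (s1,0)→(s1,#,←)
state=s1 head=-1 tape=[_]#####0   (s1,_)→(s0,1,→)
state=s0 head=0 tape=1[#]####0   (s0,#)→(s2,#,·)
state=s2 head=0 tape=1[#]####0
The non-blank tape span at halt is 1#####0.

1#####0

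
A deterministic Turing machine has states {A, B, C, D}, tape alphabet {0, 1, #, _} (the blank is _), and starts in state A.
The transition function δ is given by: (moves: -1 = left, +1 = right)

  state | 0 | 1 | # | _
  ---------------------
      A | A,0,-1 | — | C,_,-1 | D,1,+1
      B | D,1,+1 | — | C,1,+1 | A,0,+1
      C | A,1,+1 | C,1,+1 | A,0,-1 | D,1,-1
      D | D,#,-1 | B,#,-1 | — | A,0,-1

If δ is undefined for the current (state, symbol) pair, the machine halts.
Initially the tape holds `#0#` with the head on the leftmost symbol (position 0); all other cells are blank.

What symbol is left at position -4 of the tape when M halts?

1

state=A head=0 tape=____[#]0#   (A,#)→(C,_,-1)
state=C head=-1 tape=___[_]_0#   (C,_)→(D,1,-1)
state=D head=-2 tape=__[_]1_0#   (D,_)→(A,0,-1)
state=A head=-3 tape=_[_]01_0#   (A,_)→(D,1,+1)
state=D head=-2 tape=_1[0]1_0#   (D,0)→(D,#,-1)
state=D head=-3 tape=_[1]#1_0#   (D,1)→(B,#,-1)
state=B head=-4 tape=[_]##1_0#   (B,_)→(A,0,+1)
state=A head=-3 tape=0[#]#1_0#   (A,#)→(C,_,-1)
state=C head=-4 tape=[0]_#1_0#   (C,0)→(A,1,+1)
state=A head=-3 tape=1[_]#1_0#   (A,_)→(D,1,+1)
state=D head=-2 tape=11[#]1_0#
Cell -4 holds 1 when M halts.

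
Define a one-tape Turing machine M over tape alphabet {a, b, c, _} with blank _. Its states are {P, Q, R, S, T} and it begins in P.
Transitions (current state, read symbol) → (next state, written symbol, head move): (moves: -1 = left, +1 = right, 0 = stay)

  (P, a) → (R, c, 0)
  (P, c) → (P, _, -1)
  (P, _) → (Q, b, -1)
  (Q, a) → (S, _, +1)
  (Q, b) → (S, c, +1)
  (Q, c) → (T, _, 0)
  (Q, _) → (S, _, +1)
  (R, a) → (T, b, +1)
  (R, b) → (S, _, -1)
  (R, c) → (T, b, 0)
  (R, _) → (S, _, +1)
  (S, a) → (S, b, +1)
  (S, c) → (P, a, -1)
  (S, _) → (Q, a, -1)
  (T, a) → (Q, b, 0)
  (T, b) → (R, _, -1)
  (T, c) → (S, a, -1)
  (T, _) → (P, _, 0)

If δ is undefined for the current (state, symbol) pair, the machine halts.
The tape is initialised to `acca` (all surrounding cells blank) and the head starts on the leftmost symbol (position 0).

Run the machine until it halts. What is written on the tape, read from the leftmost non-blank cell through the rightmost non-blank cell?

P | _[a]cca   read a → write c, move 0, go to R
R | _[c]cca   read c → write b, move 0, go to T
T | _[b]cca   read b → write _, move -1, go to R
R | [_]_cca   read _ → write _, move +1, go to S
S | _[_]cca   read _ → write a, move -1, go to Q
Q | [_]acca   read _ → write _, move +1, go to S
S | _[a]cca   read a → write b, move +1, go to S
S | _b[c]ca   read c → write a, move -1, go to P
P | _[b]aca
The non-blank tape span at halt is baca.

baca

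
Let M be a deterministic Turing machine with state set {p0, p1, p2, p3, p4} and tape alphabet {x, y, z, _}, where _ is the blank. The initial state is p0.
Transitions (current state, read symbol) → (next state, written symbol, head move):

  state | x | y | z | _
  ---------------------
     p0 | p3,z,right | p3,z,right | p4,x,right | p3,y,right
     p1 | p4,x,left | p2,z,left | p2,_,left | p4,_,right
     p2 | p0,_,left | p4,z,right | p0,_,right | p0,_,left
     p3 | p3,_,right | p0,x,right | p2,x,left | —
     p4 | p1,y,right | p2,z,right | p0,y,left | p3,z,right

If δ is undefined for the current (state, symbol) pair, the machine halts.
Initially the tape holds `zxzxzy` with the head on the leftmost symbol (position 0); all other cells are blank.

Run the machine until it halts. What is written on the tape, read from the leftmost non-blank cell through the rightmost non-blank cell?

state=p0 head=0 tape=[z]xzxzy__   (p0,z)→(p4,x,right)
state=p4 head=1 tape=x[x]zxzy__   (p4,x)→(p1,y,right)
state=p1 head=2 tape=xy[z]xzy__   (p1,z)→(p2,_,left)
state=p2 head=1 tape=x[y]_xzy__   (p2,y)→(p4,z,right)
state=p4 head=2 tape=xz[_]xzy__   (p4,_)→(p3,z,right)
state=p3 head=3 tape=xzz[x]zy__   (p3,x)→(p3,_,right)
state=p3 head=4 tape=xzz_[z]y__   (p3,z)→(p2,x,left)
state=p2 head=3 tape=xzz[_]xy__   (p2,_)→(p0,_,left)
state=p0 head=2 tape=xz[z]_xy__   (p0,z)→(p4,x,right)
state=p4 head=3 tape=xzx[_]xy__   (p4,_)→(p3,z,right)
state=p3 head=4 tape=xzxz[x]y__   (p3,x)→(p3,_,right)
state=p3 head=5 tape=xzxz_[y]__   (p3,y)→(p0,x,right)
state=p0 head=6 tape=xzxz_x[_]_   (p0,_)→(p3,y,right)
state=p3 head=7 tape=xzxz_xy[_]
The non-blank tape span at halt is xzxz_xy.

xzxz_xy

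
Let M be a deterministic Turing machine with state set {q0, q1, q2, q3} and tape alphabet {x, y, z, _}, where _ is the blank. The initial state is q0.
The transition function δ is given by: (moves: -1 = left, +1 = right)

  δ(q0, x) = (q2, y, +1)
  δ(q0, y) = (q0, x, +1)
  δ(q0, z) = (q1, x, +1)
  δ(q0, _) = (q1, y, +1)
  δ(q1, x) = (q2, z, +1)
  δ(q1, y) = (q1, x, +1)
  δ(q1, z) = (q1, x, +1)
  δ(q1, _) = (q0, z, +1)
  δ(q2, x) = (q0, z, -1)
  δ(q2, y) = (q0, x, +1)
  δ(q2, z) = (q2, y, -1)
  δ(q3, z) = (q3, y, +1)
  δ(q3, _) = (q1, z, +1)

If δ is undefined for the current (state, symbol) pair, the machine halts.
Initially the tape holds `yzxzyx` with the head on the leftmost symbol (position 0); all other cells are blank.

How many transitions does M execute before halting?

14

q0 | [y]zxzyx_   read y → write x, move +1, go to q0
q0 | x[z]xzyx_   read z → write x, move +1, go to q1
q1 | xx[x]zyx_   read x → write z, move +1, go to q2
q2 | xxz[z]yx_   read z → write y, move -1, go to q2
q2 | xx[z]yyx_   read z → write y, move -1, go to q2
q2 | x[x]yyyx_   read x → write z, move -1, go to q0
q0 | [x]zyyyx_   read x → write y, move +1, go to q2
q2 | y[z]yyyx_   read z → write y, move -1, go to q2
q2 | [y]yyyyx_   read y → write x, move +1, go to q0
q0 | x[y]yyyx_   read y → write x, move +1, go to q0
q0 | xx[y]yyx_   read y → write x, move +1, go to q0
q0 | xxx[y]yx_   read y → write x, move +1, go to q0
q0 | xxxx[y]x_   read y → write x, move +1, go to q0
q0 | xxxxx[x]_   read x → write y, move +1, go to q2
q2 | xxxxxy[_]
M halts after 14 transitions.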